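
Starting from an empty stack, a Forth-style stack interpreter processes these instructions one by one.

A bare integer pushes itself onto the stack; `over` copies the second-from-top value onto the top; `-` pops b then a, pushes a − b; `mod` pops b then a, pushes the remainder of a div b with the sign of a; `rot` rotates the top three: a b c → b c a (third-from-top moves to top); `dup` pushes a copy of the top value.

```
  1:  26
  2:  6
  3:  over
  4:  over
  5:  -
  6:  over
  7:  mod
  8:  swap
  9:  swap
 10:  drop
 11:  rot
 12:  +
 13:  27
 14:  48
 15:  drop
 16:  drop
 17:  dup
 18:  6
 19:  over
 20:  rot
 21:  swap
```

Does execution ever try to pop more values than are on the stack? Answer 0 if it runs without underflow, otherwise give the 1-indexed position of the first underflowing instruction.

26   -> 26
6    -> 26 6
over -> 26 6 26
over -> 26 6 26 6
-    -> 26 6 20
over -> 26 6 20 6
mod  -> 26 6 2
swap -> 26 2 6
swap -> 26 6 2
drop -> 26 6
rot  — needs 3 operands, stack has 2 → underflow

11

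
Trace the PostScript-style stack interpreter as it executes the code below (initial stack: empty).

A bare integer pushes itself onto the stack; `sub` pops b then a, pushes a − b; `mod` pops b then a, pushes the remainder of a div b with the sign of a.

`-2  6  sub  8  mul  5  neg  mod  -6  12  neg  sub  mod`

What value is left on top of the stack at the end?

-4

-2  -> [-2]
6   -> [-2, 6]
sub -> [-8]
8   -> [-8, 8]
mul -> [-64]
5   -> [-64, 5]
neg -> [-64, -5]
mod -> [-4]
-6  -> [-4, -6]
12  -> [-4, -6, 12]
neg -> [-4, -6, -12]
sub -> [-4, 6]
mod -> [-4]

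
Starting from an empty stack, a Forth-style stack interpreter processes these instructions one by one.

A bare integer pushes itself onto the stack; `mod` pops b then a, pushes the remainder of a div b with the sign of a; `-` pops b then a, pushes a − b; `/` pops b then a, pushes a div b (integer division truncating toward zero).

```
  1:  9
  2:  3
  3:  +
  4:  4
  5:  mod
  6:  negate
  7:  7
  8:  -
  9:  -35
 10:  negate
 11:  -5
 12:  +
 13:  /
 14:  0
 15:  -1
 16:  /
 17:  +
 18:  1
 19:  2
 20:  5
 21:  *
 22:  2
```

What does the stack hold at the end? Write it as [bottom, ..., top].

[0, 1, 10, 2]

9      → 9
3      → 9 3
+      → 12
4      → 12 4
mod    → 0
negate → 0
7      → 0 7
-      → -7
-35    → -7 -35
negate → -7 35
-5     → -7 35 -5
+      → -7 30
/      → 0
0      → 0 0
-1     → 0 0 -1
/      → 0 0
+      → 0
1      → 0 1
2      → 0 1 2
5      → 0 1 2 5
*      → 0 1 10
2      → 0 1 10 2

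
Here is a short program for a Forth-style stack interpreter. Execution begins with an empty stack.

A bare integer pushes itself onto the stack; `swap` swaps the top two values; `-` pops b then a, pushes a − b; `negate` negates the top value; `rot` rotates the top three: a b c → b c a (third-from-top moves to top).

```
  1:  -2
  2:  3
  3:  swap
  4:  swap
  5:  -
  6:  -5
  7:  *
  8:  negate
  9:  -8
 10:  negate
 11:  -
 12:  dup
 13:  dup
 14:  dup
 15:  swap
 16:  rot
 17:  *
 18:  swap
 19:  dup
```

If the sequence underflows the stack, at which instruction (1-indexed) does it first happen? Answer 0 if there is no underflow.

-2      [-2]
3       [-2, 3]
swap    [3, -2]
swap    [-2, 3]
-       [-5]
-5      [-5, -5]
*       [25]
negate  [-25]
-8      [-25, -8]
negate  [-25, 8]
-       [-33]
dup     [-33, -33]
dup     [-33, -33, -33]
dup     [-33, -33, -33, -33]
swap    [-33, -33, -33, -33]
rot     [-33, -33, -33, -33]
*       [-33, -33, 1089]
swap    [-33, 1089, -33]
dup     [-33, 1089, -33, -33]

0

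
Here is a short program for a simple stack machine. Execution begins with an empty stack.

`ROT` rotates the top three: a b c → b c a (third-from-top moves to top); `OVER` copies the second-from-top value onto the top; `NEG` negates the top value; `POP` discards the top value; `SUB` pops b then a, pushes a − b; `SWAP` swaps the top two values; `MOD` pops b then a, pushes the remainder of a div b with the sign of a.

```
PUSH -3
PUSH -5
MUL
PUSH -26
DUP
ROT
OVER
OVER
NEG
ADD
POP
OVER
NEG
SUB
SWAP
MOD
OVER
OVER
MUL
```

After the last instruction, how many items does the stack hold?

PUSH -3  -> [-3]
PUSH -5  -> [-3, -5]
MUL      -> [15]
PUSH -26 -> [15, -26]
DUP      -> [15, -26, -26]
ROT      -> [-26, -26, 15]
OVER     -> [-26, -26, 15, -26]
OVER     -> [-26, -26, 15, -26, 15]
NEG      -> [-26, -26, 15, -26, -15]
ADD      -> [-26, -26, 15, -41]
POP      -> [-26, -26, 15]
OVER     -> [-26, -26, 15, -26]
NEG      -> [-26, -26, 15, 26]
SUB      -> [-26, -26, -11]
SWAP     -> [-26, -11, -26]
MOD      -> [-26, -11]
OVER     -> [-26, -11, -26]
OVER     -> [-26, -11, -26, -11]
MUL      -> [-26, -11, 286]

3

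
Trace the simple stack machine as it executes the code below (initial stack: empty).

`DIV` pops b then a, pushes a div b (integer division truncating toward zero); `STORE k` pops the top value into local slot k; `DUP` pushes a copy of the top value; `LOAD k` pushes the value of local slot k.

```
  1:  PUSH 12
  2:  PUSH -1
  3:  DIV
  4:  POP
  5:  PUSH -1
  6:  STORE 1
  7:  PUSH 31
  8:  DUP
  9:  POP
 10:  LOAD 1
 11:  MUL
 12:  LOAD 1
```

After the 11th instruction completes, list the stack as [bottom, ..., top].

[-31]

PUSH 12 -> 12
PUSH -1 -> 12 -1
DIV     -> -12
POP     -> (empty)
PUSH -1 -> -1
STORE 1 -> (empty)
PUSH 31 -> 31
DUP     -> 31 31
POP     -> 31
LOAD 1  -> 31 -1
MUL     -> -31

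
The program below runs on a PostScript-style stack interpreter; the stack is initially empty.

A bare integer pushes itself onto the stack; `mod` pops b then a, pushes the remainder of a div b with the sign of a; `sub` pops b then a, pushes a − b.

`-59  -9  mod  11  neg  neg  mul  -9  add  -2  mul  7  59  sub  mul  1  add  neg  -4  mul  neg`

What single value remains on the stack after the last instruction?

26620

-59 -> -59
-9  -> -59 -9
mod -> -5
11  -> -5 11
neg -> -5 -11
neg -> -5 11
mul -> -55
-9  -> -55 -9
add -> -64
-2  -> -64 -2
mul -> 128
7   -> 128 7
59  -> 128 7 59
sub -> 128 -52
mul -> -6656
1   -> -6656 1
add -> -6655
neg -> 6655
-4  -> 6655 -4
mul -> -26620
neg -> 26620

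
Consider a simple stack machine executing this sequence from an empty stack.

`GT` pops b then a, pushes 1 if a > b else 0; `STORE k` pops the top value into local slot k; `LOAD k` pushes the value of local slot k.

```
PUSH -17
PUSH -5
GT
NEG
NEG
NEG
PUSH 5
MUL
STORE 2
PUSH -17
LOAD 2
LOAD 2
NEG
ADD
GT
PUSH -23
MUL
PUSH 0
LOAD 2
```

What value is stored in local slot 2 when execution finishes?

0

PUSH -17 -> -17
PUSH -5  -> -17 -5
GT       -> 0
NEG      -> 0
NEG      -> 0
NEG      -> 0
PUSH 5   -> 0 5
MUL      -> 0
STORE 2  -> (empty)
PUSH -17 -> -17
LOAD 2   -> -17 0
LOAD 2   -> -17 0 0
NEG      -> -17 0 0
ADD      -> -17 0
GT       -> 0
PUSH -23 -> 0 -23
MUL      -> 0
PUSH 0   -> 0 0
LOAD 2   -> 0 0 0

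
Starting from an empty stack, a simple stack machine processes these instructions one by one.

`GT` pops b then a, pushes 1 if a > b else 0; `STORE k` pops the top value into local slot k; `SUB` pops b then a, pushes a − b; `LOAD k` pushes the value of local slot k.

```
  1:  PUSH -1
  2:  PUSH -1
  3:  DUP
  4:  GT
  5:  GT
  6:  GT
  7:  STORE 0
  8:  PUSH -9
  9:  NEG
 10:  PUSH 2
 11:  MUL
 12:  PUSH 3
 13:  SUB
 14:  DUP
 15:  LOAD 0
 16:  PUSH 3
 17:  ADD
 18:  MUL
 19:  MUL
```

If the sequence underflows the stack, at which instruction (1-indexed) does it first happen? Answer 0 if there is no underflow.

PUSH -1 → -1
PUSH -1 → -1 -1
DUP     → -1 -1 -1
GT      → -1 0
GT      → 0
GT  — needs 2 operands, stack has 1 → underflow

6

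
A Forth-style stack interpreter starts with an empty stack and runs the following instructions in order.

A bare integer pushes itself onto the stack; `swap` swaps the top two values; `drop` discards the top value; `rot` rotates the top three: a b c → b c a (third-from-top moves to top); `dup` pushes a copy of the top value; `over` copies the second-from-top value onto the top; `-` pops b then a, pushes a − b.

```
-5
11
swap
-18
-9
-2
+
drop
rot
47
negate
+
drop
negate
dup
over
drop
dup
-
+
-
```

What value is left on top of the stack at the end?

-23

-5     -> -5
11     -> -5 11
swap   -> 11 -5
-18    -> 11 -5 -18
-9     -> 11 -5 -18 -9
-2     -> 11 -5 -18 -9 -2
+      -> 11 -5 -18 -11
drop   -> 11 -5 -18
rot    -> -5 -18 11
47     -> -5 -18 11 47
negate -> -5 -18 11 -47
+      -> -5 -18 -36
drop   -> -5 -18
negate -> -5 18
dup    -> -5 18 18
over   -> -5 18 18 18
drop   -> -5 18 18
dup    -> -5 18 18 18
-      -> -5 18 0
+      -> -5 18
-      -> -23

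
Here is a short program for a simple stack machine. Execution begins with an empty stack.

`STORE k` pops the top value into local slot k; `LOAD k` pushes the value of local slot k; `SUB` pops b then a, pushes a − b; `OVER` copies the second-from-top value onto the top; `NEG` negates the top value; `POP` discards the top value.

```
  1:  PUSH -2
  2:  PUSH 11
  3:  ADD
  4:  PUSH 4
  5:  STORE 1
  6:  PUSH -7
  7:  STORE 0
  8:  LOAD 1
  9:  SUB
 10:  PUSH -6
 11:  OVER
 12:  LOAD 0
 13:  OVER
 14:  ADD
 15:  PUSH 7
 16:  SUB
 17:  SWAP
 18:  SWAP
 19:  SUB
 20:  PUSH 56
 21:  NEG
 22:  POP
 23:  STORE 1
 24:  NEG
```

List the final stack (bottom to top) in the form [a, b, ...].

PUSH -2 : [-2]
PUSH 11 : [-2, 11]
ADD     : [9]
PUSH 4  : [9, 4]
STORE 1 : [9]
PUSH -7 : [9, -7]
STORE 0 : [9]
LOAD 1  : [9, 4]
SUB     : [5]
PUSH -6 : [5, -6]
OVER    : [5, -6, 5]
LOAD 0  : [5, -6, 5, -7]
OVER    : [5, -6, 5, -7, 5]
ADD     : [5, -6, 5, -2]
PUSH 7  : [5, -6, 5, -2, 7]
SUB     : [5, -6, 5, -9]
SWAP    : [5, -6, -9, 5]
SWAP    : [5, -6, 5, -9]
SUB     : [5, -6, 14]
PUSH 56 : [5, -6, 14, 56]
NEG     : [5, -6, 14, -56]
POP     : [5, -6, 14]
STORE 1 : [5, -6]
NEG     : [5, 6]

[5, 6]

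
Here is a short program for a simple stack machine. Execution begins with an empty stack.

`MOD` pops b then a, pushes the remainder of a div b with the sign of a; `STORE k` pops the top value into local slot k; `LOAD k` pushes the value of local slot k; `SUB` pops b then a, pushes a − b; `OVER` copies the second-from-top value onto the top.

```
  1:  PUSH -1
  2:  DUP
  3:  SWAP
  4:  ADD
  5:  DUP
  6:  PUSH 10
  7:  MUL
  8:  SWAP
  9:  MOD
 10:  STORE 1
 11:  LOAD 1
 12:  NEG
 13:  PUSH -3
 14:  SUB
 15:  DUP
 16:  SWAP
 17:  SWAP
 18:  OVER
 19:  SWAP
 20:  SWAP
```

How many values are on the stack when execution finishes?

PUSH -1  [-1]
DUP      [-1, -1]
SWAP     [-1, -1]
ADD      [-2]
DUP      [-2, -2]
PUSH 10  [-2, -2, 10]
MUL      [-2, -20]
SWAP     [-20, -2]
MOD      [0]
STORE 1  []
LOAD 1   [0]
NEG      [0]
PUSH -3  [0, -3]
SUB      [3]
DUP      [3, 3]
SWAP     [3, 3]
SWAP     [3, 3]
OVER     [3, 3, 3]
SWAP     [3, 3, 3]
SWAP     [3, 3, 3]

3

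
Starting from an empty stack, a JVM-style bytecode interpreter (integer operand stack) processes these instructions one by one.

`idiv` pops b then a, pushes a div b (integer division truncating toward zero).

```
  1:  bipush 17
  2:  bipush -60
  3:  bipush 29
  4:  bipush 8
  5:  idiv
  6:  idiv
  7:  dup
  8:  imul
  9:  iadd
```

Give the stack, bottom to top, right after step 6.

[17, -20]

bipush 17  → 17
bipush -60 → 17 -60
bipush 29  → 17 -60 29
bipush 8   → 17 -60 29 8
idiv       → 17 -60 3
idiv       → 17 -20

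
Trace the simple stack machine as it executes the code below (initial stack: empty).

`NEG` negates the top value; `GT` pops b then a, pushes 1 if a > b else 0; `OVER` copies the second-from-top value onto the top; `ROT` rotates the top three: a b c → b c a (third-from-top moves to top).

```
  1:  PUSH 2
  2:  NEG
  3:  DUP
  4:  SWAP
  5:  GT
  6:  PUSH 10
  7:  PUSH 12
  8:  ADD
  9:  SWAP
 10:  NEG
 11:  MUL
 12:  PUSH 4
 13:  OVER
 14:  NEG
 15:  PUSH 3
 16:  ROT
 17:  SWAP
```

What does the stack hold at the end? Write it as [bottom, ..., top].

[0, 0, 4, 3]

PUSH 2   [2]
NEG      [-2]
DUP      [-2, -2]
SWAP     [-2, -2]
GT       [0]
PUSH 10  [0, 10]
PUSH 12  [0, 10, 12]
ADD      [0, 22]
SWAP     [22, 0]
NEG      [22, 0]
MUL      [0]
PUSH 4   [0, 4]
OVER     [0, 4, 0]
NEG      [0, 4, 0]
PUSH 3   [0, 4, 0, 3]
ROT      [0, 0, 3, 4]
SWAP     [0, 0, 4, 3]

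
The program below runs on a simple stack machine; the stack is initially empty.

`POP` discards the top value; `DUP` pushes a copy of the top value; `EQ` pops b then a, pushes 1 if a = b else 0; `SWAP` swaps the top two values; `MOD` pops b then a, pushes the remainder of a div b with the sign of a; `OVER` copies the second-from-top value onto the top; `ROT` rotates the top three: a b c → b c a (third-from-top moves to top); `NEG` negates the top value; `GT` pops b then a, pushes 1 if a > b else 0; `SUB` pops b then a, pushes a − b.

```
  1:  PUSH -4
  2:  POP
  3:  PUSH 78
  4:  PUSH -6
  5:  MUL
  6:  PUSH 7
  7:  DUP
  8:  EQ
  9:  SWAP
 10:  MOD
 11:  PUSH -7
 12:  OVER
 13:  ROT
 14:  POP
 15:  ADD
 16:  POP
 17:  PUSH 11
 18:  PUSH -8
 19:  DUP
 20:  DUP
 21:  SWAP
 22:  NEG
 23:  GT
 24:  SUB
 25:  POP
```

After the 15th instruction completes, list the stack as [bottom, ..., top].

PUSH -4  -4
POP      (empty)
PUSH 78  78
PUSH -6  78 -6
MUL      -468
PUSH 7   -468 7
DUP      -468 7 7
EQ       -468 1
SWAP     1 -468
MOD      1
PUSH -7  1 -7
OVER     1 -7 1
ROT      -7 1 1
POP      -7 1
ADD      -6

[-6]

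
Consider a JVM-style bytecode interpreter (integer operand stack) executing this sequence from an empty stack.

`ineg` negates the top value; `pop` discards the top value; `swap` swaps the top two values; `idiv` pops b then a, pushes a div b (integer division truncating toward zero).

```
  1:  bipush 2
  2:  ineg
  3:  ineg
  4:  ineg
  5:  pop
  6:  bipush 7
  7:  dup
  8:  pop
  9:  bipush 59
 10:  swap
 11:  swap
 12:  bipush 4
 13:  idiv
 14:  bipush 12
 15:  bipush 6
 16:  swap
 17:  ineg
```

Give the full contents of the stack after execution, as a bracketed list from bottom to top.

bipush 2  : [2]
ineg      : [-2]
ineg      : [2]
ineg      : [-2]
pop       : []
bipush 7  : [7]
dup       : [7, 7]
pop       : [7]
bipush 59 : [7, 59]
swap      : [59, 7]
swap      : [7, 59]
bipush 4  : [7, 59, 4]
idiv      : [7, 14]
bipush 12 : [7, 14, 12]
bipush 6  : [7, 14, 12, 6]
swap      : [7, 14, 6, 12]
ineg      : [7, 14, 6, -12]

[7, 14, 6, -12]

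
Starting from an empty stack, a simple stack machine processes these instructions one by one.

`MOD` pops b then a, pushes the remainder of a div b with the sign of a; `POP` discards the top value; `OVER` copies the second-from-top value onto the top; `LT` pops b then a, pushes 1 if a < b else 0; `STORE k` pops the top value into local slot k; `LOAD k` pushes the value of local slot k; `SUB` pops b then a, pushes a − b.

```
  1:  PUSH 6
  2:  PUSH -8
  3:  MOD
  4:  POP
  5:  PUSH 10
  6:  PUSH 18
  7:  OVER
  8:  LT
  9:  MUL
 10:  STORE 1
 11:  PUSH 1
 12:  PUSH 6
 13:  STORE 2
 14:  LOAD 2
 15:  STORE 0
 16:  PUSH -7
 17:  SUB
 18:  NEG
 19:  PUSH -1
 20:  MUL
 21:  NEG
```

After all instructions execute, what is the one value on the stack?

-8

PUSH 6  -> 6
PUSH -8 -> 6 -8
MOD     -> 6
POP     -> (empty)
PUSH 10 -> 10
PUSH 18 -> 10 18
OVER    -> 10 18 10
LT      -> 10 0
MUL     -> 0
STORE 1 -> (empty)
PUSH 1  -> 1
PUSH 6  -> 1 6
STORE 2 -> 1
LOAD 2  -> 1 6
STORE 0 -> 1
PUSH -7 -> 1 -7
SUB     -> 8
NEG     -> -8
PUSH -1 -> -8 -1
MUL     -> 8
NEG     -> -8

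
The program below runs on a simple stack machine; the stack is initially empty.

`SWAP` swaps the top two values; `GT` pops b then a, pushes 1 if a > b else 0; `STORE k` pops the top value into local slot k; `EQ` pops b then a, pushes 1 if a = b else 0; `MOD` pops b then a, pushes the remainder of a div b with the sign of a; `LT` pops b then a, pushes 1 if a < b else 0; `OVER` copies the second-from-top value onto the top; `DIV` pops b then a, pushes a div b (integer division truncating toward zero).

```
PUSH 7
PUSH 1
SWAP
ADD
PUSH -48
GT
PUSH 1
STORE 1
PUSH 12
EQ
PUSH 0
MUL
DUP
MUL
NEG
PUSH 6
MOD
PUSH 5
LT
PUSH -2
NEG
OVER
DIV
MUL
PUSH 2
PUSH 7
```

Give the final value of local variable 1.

PUSH 7    7
PUSH 1    7 1
SWAP      1 7
ADD       8
PUSH -48  8 -48
GT        1
PUSH 1    1 1
STORE 1   1
PUSH 12   1 12
EQ        0
PUSH 0    0 0
MUL       0
DUP       0 0
MUL       0
NEG       0
PUSH 6    0 6
MOD       0
PUSH 5    0 5
LT        1
PUSH -2   1 -2
NEG       1 2
OVER      1 2 1
DIV       1 2
MUL       2
PUSH 2    2 2
PUSH 7    2 2 7

1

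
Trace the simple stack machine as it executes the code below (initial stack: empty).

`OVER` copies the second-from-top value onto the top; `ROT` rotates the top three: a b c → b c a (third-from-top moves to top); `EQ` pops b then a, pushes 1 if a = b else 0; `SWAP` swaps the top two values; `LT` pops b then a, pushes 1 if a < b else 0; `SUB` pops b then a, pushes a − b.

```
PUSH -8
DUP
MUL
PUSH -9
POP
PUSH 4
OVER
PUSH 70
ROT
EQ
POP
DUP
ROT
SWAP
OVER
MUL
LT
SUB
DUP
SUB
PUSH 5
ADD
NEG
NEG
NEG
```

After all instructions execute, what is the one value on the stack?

-5

PUSH -8 : [-8]
DUP     : [-8, -8]
MUL     : [64]
PUSH -9 : [64, -9]
POP     : [64]
PUSH 4  : [64, 4]
OVER    : [64, 4, 64]
PUSH 70 : [64, 4, 64, 70]
ROT     : [64, 64, 70, 4]
EQ      : [64, 64, 0]
POP     : [64, 64]
DUP     : [64, 64, 64]
ROT     : [64, 64, 64]
SWAP    : [64, 64, 64]
OVER    : [64, 64, 64, 64]
MUL     : [64, 64, 4096]
LT      : [64, 1]
SUB     : [63]
DUP     : [63, 63]
SUB     : [0]
PUSH 5  : [0, 5]
ADD     : [5]
NEG     : [-5]
NEG     : [5]
NEG     : [-5]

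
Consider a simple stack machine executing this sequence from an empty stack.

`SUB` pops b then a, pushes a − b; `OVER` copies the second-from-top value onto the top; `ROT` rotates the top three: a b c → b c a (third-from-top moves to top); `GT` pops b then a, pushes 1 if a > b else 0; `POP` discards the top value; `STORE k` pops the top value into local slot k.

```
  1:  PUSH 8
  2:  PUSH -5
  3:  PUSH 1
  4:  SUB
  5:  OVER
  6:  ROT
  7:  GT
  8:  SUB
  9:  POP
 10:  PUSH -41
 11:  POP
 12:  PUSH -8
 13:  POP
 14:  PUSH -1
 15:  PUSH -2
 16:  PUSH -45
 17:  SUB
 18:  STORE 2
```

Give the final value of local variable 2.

PUSH 8    [8]
PUSH -5   [8, -5]
PUSH 1    [8, -5, 1]
SUB       [8, -6]
OVER      [8, -6, 8]
ROT       [-6, 8, 8]
GT        [-6, 0]
SUB       [-6]
POP       []
PUSH -41  [-41]
POP       []
PUSH -8   [-8]
POP       []
PUSH -1   [-1]
PUSH -2   [-1, -2]
PUSH -45  [-1, -2, -45]
SUB       [-1, 43]
STORE 2   [-1]

43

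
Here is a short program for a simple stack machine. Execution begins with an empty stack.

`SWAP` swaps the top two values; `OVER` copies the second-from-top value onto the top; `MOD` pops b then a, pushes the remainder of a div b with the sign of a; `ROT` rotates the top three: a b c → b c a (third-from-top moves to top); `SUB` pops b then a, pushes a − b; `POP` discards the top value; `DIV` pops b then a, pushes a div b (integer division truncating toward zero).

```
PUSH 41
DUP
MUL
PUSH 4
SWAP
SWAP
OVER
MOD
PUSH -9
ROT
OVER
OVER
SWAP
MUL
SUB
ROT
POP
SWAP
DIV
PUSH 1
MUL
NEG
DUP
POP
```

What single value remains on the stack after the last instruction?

PUSH 41 → [41]
DUP     → [41, 41]
MUL     → [1681]
PUSH 4  → [1681, 4]
SWAP    → [4, 1681]
SWAP    → [1681, 4]
OVER    → [1681, 4, 1681]
MOD     → [1681, 4]
PUSH -9 → [1681, 4, -9]
ROT     → [4, -9, 1681]
OVER    → [4, -9, 1681, -9]
OVER    → [4, -9, 1681, -9, 1681]
SWAP    → [4, -9, 1681, 1681, -9]
MUL     → [4, -9, 1681, -15129]
SUB     → [4, -9, 16810]
ROT     → [-9, 16810, 4]
POP     → [-9, 16810]
SWAP    → [16810, -9]
DIV     → [-1867]
PUSH 1  → [-1867, 1]
MUL     → [-1867]
NEG     → [1867]
DUP     → [1867, 1867]
POP     → [1867]

1867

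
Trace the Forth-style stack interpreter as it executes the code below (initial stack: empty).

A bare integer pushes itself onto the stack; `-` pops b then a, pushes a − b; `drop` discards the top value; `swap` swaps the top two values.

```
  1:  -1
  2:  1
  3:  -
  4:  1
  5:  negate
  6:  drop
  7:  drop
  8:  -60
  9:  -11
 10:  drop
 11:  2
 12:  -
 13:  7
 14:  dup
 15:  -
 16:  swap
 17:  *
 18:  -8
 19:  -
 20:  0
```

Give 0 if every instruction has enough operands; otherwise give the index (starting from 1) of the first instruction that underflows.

0

-1     -> [-1]
1      -> [-1, 1]
-      -> [-2]
1      -> [-2, 1]
negate -> [-2, -1]
drop   -> [-2]
drop   -> []
-60    -> [-60]
-11    -> [-60, -11]
drop   -> [-60]
2      -> [-60, 2]
-      -> [-62]
7      -> [-62, 7]
dup    -> [-62, 7, 7]
-      -> [-62, 0]
swap   -> [0, -62]
*      -> [0]
-8     -> [0, -8]
-      -> [8]
0      -> [8, 0]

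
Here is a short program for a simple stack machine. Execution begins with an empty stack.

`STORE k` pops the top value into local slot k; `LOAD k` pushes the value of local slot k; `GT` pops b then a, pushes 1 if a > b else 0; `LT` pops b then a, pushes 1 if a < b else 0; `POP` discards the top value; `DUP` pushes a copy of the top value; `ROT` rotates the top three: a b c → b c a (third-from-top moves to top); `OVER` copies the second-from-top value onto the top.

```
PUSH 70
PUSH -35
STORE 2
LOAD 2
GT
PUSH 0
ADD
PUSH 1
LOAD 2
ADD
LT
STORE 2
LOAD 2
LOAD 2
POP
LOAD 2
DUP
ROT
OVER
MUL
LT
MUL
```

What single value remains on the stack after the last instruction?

PUSH 70   70
PUSH -35  70 -35
STORE 2   70
LOAD 2    70 -35
GT        1
PUSH 0    1 0
ADD       1
PUSH 1    1 1
LOAD 2    1 1 -35
ADD       1 -34
LT        0
STORE 2   (empty)
LOAD 2    0
LOAD 2    0 0
POP       0
LOAD 2    0 0
DUP       0 0 0
ROT       0 0 0
OVER      0 0 0 0
MUL       0 0 0
LT        0 0
MUL       0

0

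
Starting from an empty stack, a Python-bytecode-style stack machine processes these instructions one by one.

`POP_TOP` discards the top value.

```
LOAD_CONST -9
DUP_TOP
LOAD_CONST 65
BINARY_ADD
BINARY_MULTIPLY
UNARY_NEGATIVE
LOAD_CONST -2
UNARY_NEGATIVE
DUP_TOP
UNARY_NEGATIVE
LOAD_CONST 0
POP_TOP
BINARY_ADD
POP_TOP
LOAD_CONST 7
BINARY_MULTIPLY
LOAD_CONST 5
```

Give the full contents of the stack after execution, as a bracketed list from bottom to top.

[3528, 5]

LOAD_CONST -9   → -9
DUP_TOP         → -9 -9
LOAD_CONST 65   → -9 -9 65
BINARY_ADD      → -9 56
BINARY_MULTIPLY → -504
UNARY_NEGATIVE  → 504
LOAD_CONST -2   → 504 -2
UNARY_NEGATIVE  → 504 2
DUP_TOP         → 504 2 2
UNARY_NEGATIVE  → 504 2 -2
LOAD_CONST 0    → 504 2 -2 0
POP_TOP         → 504 2 -2
BINARY_ADD      → 504 0
POP_TOP         → 504
LOAD_CONST 7    → 504 7
BINARY_MULTIPLY → 3528
LOAD_CONST 5    → 3528 5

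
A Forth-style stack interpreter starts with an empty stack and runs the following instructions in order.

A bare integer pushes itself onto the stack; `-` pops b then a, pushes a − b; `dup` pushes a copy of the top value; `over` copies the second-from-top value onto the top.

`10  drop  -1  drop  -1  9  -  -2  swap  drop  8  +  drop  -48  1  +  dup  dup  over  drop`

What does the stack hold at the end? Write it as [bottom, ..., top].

10   -> [10]
drop -> []
-1   -> [-1]
drop -> []
-1   -> [-1]
9    -> [-1, 9]
-    -> [-10]
-2   -> [-10, -2]
swap -> [-2, -10]
drop -> [-2]
8    -> [-2, 8]
+    -> [6]
drop -> []
-48  -> [-48]
1    -> [-48, 1]
+    -> [-47]
dup  -> [-47, -47]
dup  -> [-47, -47, -47]
over -> [-47, -47, -47, -47]
drop -> [-47, -47, -47]

[-47, -47, -47]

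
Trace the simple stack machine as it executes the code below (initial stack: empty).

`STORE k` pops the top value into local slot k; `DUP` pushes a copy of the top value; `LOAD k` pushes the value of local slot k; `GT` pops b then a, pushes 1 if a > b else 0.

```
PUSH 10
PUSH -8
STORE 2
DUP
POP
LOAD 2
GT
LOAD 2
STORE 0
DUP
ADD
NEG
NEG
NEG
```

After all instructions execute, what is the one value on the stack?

-2

PUSH 10 -> 10
PUSH -8 -> 10 -8
STORE 2 -> 10
DUP     -> 10 10
POP     -> 10
LOAD 2  -> 10 -8
GT      -> 1
LOAD 2  -> 1 -8
STORE 0 -> 1
DUP     -> 1 1
ADD     -> 2
NEG     -> -2
NEG     -> 2
NEG     -> -2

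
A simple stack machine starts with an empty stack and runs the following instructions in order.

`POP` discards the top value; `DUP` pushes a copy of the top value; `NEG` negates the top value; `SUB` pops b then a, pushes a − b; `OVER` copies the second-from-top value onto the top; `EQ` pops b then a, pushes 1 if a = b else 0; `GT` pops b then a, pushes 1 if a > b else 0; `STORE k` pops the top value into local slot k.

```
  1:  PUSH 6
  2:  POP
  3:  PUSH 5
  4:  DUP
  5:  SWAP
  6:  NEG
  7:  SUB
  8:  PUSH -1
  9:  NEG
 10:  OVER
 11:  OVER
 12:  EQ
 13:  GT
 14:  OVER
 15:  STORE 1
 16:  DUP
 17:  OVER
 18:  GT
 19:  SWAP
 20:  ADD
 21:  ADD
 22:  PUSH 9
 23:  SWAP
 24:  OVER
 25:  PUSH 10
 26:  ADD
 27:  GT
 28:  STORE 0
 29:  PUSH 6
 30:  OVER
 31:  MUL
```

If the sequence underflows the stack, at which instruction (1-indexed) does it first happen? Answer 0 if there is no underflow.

PUSH 6  : 6
POP     : (empty)
PUSH 5  : 5
DUP     : 5 5
SWAP    : 5 5
NEG     : 5 -5
SUB     : 10
PUSH -1 : 10 -1
NEG     : 10 1
OVER    : 10 1 10
OVER    : 10 1 10 1
EQ      : 10 1 0
GT      : 10 1
OVER    : 10 1 10
STORE 1 : 10 1
DUP     : 10 1 1
OVER    : 10 1 1 1
GT      : 10 1 0
SWAP    : 10 0 1
ADD     : 10 1
ADD     : 11
PUSH 9  : 11 9
SWAP    : 9 11
OVER    : 9 11 9
PUSH 10 : 9 11 9 10
ADD     : 9 11 19
GT      : 9 0
STORE 0 : 9
PUSH 6  : 9 6
OVER    : 9 6 9
MUL     : 9 54

0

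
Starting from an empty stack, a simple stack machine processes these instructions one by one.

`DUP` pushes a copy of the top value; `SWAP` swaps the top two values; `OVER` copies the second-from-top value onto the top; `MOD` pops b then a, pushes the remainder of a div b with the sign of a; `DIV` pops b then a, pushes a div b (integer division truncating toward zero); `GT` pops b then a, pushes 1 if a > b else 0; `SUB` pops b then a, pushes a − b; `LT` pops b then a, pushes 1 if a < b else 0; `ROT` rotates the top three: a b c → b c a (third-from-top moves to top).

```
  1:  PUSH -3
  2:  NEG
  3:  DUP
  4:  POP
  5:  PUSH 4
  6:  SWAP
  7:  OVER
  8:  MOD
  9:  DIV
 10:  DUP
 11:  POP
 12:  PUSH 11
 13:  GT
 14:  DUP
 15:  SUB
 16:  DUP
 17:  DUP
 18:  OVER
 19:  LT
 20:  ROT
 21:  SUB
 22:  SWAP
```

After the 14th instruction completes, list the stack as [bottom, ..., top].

[0, 0]

PUSH -3  [-3]
NEG      [3]
DUP      [3, 3]
POP      [3]
PUSH 4   [3, 4]
SWAP     [4, 3]
OVER     [4, 3, 4]
MOD      [4, 3]
DIV      [1]
DUP      [1, 1]
POP      [1]
PUSH 11  [1, 11]
GT       [0]
DUP      [0, 0]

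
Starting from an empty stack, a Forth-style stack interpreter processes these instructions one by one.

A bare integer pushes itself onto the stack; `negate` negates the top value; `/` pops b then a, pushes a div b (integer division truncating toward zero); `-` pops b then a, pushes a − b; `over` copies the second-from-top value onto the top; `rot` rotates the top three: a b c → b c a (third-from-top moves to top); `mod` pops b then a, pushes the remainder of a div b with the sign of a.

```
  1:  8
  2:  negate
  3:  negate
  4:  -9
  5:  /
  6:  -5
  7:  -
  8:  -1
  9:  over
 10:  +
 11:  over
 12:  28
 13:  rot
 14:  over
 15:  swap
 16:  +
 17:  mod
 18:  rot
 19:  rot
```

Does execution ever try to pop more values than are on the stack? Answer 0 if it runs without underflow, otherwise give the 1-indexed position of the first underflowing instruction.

0

8      -> 8
negate -> -8
negate -> 8
-9     -> 8 -9
/      -> 0
-5     -> 0 -5
-      -> 5
-1     -> 5 -1
over   -> 5 -1 5
+      -> 5 4
over   -> 5 4 5
28     -> 5 4 5 28
rot    -> 5 5 28 4
over   -> 5 5 28 4 28
swap   -> 5 5 28 28 4
+      -> 5 5 28 32
mod    -> 5 5 28
rot    -> 5 28 5
rot    -> 28 5 5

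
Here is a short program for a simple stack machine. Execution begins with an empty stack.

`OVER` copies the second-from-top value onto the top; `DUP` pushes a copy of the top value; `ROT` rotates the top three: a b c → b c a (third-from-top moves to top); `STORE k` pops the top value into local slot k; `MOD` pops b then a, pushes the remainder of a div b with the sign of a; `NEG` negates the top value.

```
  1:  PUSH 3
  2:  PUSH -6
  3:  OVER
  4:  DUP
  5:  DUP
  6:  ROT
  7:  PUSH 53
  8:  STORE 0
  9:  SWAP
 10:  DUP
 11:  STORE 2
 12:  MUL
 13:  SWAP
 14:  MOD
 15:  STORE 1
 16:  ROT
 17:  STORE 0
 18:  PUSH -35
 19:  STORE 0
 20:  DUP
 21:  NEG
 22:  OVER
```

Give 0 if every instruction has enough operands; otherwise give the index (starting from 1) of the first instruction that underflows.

PUSH 3  : [3]
PUSH -6 : [3, -6]
OVER    : [3, -6, 3]
DUP     : [3, -6, 3, 3]
DUP     : [3, -6, 3, 3, 3]
ROT     : [3, -6, 3, 3, 3]
PUSH 53 : [3, -6, 3, 3, 3, 53]
STORE 0 : [3, -6, 3, 3, 3]
SWAP    : [3, -6, 3, 3, 3]
DUP     : [3, -6, 3, 3, 3, 3]
STORE 2 : [3, -6, 3, 3, 3]
MUL     : [3, -6, 3, 9]
SWAP    : [3, -6, 9, 3]
MOD     : [3, -6, 0]
STORE 1 : [3, -6]
ROT  — needs 3 operands, stack has 2 → underflow

16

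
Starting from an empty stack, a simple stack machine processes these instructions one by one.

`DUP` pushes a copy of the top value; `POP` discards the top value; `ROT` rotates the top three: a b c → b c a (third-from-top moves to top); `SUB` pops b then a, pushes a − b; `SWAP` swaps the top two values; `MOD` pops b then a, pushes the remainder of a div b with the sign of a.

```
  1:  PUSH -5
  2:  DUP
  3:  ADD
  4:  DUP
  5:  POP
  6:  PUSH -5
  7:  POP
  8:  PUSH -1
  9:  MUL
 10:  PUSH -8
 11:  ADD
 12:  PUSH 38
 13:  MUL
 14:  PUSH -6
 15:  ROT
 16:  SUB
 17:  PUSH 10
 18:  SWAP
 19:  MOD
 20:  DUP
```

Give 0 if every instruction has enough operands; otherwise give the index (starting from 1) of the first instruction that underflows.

15

PUSH -5 -> -5
DUP     -> -5 -5
ADD     -> -10
DUP     -> -10 -10
POP     -> -10
PUSH -5 -> -10 -5
POP     -> -10
PUSH -1 -> -10 -1
MUL     -> 10
PUSH -8 -> 10 -8
ADD     -> 2
PUSH 38 -> 2 38
MUL     -> 76
PUSH -6 -> 76 -6
ROT  — needs 3 operands, stack has 2 → underflow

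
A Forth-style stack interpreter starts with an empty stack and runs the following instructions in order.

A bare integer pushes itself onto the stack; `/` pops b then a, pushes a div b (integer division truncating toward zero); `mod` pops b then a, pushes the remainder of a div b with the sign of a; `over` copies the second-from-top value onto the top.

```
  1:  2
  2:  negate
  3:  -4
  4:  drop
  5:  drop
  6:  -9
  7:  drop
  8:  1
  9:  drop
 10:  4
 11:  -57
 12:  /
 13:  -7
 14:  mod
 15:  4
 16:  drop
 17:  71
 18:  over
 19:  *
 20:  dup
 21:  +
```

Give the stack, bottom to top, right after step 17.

[0, 71]

2       2
negate  -2
-4      -2 -4
drop    -2
drop    (empty)
-9      -9
drop    (empty)
1       1
drop    (empty)
4       4
-57     4 -57
/       0
-7      0 -7
mod     0
4       0 4
drop    0
71      0 71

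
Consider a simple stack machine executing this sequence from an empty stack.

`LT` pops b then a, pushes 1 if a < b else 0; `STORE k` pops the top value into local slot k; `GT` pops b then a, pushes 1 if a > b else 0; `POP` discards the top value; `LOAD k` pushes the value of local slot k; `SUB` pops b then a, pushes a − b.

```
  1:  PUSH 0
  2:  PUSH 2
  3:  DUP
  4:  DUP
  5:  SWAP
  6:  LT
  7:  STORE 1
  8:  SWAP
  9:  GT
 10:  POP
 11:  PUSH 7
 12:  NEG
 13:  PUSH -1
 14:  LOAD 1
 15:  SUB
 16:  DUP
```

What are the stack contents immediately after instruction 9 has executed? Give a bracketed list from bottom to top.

[1]

PUSH 0   0
PUSH 2   0 2
DUP      0 2 2
DUP      0 2 2 2
SWAP     0 2 2 2
LT       0 2 0
STORE 1  0 2
SWAP     2 0
GT       1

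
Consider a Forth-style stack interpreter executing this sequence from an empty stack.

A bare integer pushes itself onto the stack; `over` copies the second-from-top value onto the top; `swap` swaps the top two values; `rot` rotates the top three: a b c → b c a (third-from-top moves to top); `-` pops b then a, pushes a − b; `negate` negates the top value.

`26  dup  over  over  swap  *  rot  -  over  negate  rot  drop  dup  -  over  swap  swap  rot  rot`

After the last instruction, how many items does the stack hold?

3

26     : [26]
dup    : [26, 26]
over   : [26, 26, 26]
over   : [26, 26, 26, 26]
swap   : [26, 26, 26, 26]
*      : [26, 26, 676]
rot    : [26, 676, 26]
-      : [26, 650]
over   : [26, 650, 26]
negate : [26, 650, -26]
rot    : [650, -26, 26]
drop   : [650, -26]
dup    : [650, -26, -26]
-      : [650, 0]
over   : [650, 0, 650]
swap   : [650, 650, 0]
swap   : [650, 0, 650]
rot    : [0, 650, 650]
rot    : [650, 650, 0]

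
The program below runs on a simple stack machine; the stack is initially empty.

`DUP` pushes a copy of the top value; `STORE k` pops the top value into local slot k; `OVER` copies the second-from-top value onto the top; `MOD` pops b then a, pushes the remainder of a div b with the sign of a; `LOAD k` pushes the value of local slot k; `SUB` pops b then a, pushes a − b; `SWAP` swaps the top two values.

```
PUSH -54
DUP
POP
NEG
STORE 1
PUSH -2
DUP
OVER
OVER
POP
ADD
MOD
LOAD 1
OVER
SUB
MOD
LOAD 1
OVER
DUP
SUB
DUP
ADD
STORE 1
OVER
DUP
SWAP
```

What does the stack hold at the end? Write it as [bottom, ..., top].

PUSH -54 : -54
DUP      : -54 -54
POP      : -54
NEG      : 54
STORE 1  : (empty)
PUSH -2  : -2
DUP      : -2 -2
OVER     : -2 -2 -2
OVER     : -2 -2 -2 -2
POP      : -2 -2 -2
ADD      : -2 -4
MOD      : -2
LOAD 1   : -2 54
OVER     : -2 54 -2
SUB      : -2 56
MOD      : -2
LOAD 1   : -2 54
OVER     : -2 54 -2
DUP      : -2 54 -2 -2
SUB      : -2 54 0
DUP      : -2 54 0 0
ADD      : -2 54 0
STORE 1  : -2 54
OVER     : -2 54 -2
DUP      : -2 54 -2 -2
SWAP     : -2 54 -2 -2

[-2, 54, -2, -2]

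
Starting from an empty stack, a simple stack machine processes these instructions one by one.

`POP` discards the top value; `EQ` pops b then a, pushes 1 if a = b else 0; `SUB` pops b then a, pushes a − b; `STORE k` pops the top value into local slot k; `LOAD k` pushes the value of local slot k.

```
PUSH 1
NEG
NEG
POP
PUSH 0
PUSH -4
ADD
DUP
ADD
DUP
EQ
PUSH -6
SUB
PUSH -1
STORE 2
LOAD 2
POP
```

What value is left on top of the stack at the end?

7

PUSH 1  -> [1]
NEG     -> [-1]
NEG     -> [1]
POP     -> []
PUSH 0  -> [0]
PUSH -4 -> [0, -4]
ADD     -> [-4]
DUP     -> [-4, -4]
ADD     -> [-8]
DUP     -> [-8, -8]
EQ      -> [1]
PUSH -6 -> [1, -6]
SUB     -> [7]
PUSH -1 -> [7, -1]
STORE 2 -> [7]
LOAD 2  -> [7, -1]
POP     -> [7]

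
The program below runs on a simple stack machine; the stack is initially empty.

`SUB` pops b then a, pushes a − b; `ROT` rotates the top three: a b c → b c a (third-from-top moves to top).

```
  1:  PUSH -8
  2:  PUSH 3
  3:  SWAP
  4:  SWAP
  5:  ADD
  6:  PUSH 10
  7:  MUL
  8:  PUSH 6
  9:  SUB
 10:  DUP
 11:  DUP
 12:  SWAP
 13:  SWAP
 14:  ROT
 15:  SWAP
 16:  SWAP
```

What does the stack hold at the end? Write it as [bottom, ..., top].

[-56, -56, -56]

PUSH -8 -> [-8]
PUSH 3  -> [-8, 3]
SWAP    -> [3, -8]
SWAP    -> [-8, 3]
ADD     -> [-5]
PUSH 10 -> [-5, 10]
MUL     -> [-50]
PUSH 6  -> [-50, 6]
SUB     -> [-56]
DUP     -> [-56, -56]
DUP     -> [-56, -56, -56]
SWAP    -> [-56, -56, -56]
SWAP    -> [-56, -56, -56]
ROT     -> [-56, -56, -56]
SWAP    -> [-56, -56, -56]
SWAP    -> [-56, -56, -56]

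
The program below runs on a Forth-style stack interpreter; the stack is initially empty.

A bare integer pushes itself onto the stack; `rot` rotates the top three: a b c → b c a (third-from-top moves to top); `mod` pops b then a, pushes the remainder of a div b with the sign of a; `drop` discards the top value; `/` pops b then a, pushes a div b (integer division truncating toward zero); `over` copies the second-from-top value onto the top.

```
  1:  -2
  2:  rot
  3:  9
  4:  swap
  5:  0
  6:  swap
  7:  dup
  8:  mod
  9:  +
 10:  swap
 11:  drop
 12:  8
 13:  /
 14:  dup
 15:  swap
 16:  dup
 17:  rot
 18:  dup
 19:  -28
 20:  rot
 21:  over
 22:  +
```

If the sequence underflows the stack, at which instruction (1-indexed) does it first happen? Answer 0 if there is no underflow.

2

-2 → [-2]
rot  — needs 3 operands, stack has 1 → underflow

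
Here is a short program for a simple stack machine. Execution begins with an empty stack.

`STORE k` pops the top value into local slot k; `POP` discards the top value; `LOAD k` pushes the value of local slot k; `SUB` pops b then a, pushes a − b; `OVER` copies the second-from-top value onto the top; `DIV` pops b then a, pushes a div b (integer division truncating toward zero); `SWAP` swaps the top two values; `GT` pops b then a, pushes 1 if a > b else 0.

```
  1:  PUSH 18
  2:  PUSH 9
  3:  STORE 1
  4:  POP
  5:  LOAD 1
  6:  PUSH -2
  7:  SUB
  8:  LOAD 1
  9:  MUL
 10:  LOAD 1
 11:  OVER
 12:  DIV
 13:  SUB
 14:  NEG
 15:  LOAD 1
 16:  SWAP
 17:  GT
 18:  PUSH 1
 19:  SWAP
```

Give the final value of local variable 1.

9

PUSH 18  18
PUSH 9   18 9
STORE 1  18
POP      (empty)
LOAD 1   9
PUSH -2  9 -2
SUB      11
LOAD 1   11 9
MUL      99
LOAD 1   99 9
OVER     99 9 99
DIV      99 0
SUB      99
NEG      -99
LOAD 1   -99 9
SWAP     9 -99
GT       1
PUSH 1   1 1
SWAP     1 1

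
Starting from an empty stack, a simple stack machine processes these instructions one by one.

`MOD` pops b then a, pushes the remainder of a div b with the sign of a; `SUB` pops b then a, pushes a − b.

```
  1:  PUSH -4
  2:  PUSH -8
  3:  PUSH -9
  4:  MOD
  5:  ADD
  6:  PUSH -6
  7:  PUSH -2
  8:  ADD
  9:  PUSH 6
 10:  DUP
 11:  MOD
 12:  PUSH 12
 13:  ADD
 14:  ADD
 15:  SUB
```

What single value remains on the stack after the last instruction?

PUSH -4 -> [-4]
PUSH -8 -> [-4, -8]
PUSH -9 -> [-4, -8, -9]
MOD     -> [-4, -8]
ADD     -> [-12]
PUSH -6 -> [-12, -6]
PUSH -2 -> [-12, -6, -2]
ADD     -> [-12, -8]
PUSH 6  -> [-12, -8, 6]
DUP     -> [-12, -8, 6, 6]
MOD     -> [-12, -8, 0]
PUSH 12 -> [-12, -8, 0, 12]
ADD     -> [-12, -8, 12]
ADD     -> [-12, 4]
SUB     -> [-16]

-16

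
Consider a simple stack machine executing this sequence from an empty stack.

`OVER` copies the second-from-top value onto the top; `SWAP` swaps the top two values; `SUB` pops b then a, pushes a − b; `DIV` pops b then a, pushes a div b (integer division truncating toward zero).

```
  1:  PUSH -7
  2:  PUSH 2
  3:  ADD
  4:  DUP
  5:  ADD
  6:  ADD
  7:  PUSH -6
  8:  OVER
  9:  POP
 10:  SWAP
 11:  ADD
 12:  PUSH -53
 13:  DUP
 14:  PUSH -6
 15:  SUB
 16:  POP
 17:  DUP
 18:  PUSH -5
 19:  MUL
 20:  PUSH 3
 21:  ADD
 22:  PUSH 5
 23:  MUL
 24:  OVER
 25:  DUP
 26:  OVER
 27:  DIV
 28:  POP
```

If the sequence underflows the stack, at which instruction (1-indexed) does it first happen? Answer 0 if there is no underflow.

PUSH -7 : -7
PUSH 2  : -7 2
ADD     : -5
DUP     : -5 -5
ADD     : -10
ADD  — needs 2 operands, stack has 1 → underflow

6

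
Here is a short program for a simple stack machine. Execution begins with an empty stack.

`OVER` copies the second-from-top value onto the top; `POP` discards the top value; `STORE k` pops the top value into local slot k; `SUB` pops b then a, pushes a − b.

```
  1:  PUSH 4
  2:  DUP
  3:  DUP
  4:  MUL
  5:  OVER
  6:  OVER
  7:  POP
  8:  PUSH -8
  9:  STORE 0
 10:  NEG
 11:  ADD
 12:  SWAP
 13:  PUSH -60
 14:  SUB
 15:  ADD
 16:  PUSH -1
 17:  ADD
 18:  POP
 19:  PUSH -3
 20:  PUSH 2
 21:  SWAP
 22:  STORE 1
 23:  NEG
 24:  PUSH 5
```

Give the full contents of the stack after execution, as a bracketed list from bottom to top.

PUSH 4   : [4]
DUP      : [4, 4]
DUP      : [4, 4, 4]
MUL      : [4, 16]
OVER     : [4, 16, 4]
OVER     : [4, 16, 4, 16]
POP      : [4, 16, 4]
PUSH -8  : [4, 16, 4, -8]
STORE 0  : [4, 16, 4]
NEG      : [4, 16, -4]
ADD      : [4, 12]
SWAP     : [12, 4]
PUSH -60 : [12, 4, -60]
SUB      : [12, 64]
ADD      : [76]
PUSH -1  : [76, -1]
ADD      : [75]
POP      : []
PUSH -3  : [-3]
PUSH 2   : [-3, 2]
SWAP     : [2, -3]
STORE 1  : [2]
NEG      : [-2]
PUSH 5   : [-2, 5]

[-2, 5]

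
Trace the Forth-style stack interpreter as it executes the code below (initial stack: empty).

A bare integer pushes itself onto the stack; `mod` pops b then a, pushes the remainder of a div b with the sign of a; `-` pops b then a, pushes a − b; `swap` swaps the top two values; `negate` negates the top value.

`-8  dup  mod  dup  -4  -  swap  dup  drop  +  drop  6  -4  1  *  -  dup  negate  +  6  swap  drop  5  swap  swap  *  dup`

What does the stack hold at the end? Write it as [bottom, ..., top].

[30, 30]

-8      -8
dup     -8 -8
mod     0
dup     0 0
-4      0 0 -4
-       0 4
swap    4 0
dup     4 0 0
drop    4 0
+       4
drop    (empty)
6       6
-4      6 -4
1       6 -4 1
*       6 -4
-       10
dup     10 10
negate  10 -10
+       0
6       0 6
swap    6 0
drop    6
5       6 5
swap    5 6
swap    6 5
*       30
dup     30 30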